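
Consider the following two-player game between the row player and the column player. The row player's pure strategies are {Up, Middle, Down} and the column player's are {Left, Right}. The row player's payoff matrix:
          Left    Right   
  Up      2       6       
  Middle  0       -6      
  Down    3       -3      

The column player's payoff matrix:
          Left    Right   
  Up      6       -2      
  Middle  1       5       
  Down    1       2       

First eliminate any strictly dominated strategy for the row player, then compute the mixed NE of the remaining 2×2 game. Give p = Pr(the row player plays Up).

The row player's strategy Middle is strictly dominated by Down: 3 > 0 and -3 > -6. Eliminate Middle.
The column player's indifference between Left and Right determines the row player's mixing probability p:
  the column player's payoff to Left: p·6 + (1−p)·1 = 5p + 1
  the column player's payoff to Right: p·(-2) + (1−p)·2 = -4p + 2
  5p + 1 = -4p + 2  ⇒  9p = 1  ⇒  p = 1/9.

p = 1/9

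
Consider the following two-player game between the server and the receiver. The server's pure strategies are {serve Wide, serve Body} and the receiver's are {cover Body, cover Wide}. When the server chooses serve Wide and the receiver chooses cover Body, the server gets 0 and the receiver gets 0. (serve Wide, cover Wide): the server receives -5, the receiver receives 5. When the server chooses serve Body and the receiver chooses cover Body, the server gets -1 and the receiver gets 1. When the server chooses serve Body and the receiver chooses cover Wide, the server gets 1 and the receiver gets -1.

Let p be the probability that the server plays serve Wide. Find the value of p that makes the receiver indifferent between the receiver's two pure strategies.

p = 2/7

The receiver's indifference between cover Body and cover Wide determines the server's mixing probability p:
  the receiver's payoff to cover Body: p·0 + (1−p)·1 = -p + 1
  the receiver's payoff to cover Wide: p·5 + (1−p)·(-1) = 6p - 1
  -p + 1 = 6p - 1  ⇒  -7p = -2  ⇒  p = 2/7.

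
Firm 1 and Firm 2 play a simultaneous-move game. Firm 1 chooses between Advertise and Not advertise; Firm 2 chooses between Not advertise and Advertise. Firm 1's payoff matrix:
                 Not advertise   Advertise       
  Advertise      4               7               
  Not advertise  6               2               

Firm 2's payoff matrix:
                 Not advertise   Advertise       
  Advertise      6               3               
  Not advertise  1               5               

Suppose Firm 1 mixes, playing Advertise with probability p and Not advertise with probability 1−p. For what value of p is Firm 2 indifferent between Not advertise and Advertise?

Firm 2's indifference between Not advertise and Advertise determines Firm 1's mixing probability p:
  Firm 2's payoff from Not advertise: p·6 + (1−p)·1 = 5p + 1
  Firm 2's payoff from Advertise: p·3 + (1−p)·5 = -2p + 5
  5p + 1 = -2p + 5  ⇒  7p = 4  ⇒  p = 4/7.

p = 4/7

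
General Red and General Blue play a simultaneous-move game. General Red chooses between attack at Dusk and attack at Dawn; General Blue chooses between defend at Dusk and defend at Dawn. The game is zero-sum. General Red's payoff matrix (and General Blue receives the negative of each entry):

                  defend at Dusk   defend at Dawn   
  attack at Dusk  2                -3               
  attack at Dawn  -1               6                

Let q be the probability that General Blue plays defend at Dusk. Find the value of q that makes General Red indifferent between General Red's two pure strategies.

q = 3/4

General Red's indifference between attack at Dusk and attack at Dawn determines General Blue's mixing probability q:
  General Red's payoff from attack at Dusk: q·2 + (1−q)·(-3) = 5q - 3
  General Red's payoff from attack at Dawn: q·(-1) + (1−q)·6 = -7q + 6
  5q - 3 = -7q + 6  ⇒  12q = 9  ⇒  q = 3/4.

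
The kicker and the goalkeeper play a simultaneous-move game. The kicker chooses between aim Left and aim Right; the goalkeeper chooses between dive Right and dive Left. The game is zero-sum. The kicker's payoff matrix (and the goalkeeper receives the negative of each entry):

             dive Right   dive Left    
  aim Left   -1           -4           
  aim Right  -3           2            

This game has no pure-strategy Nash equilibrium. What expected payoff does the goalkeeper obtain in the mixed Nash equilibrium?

The goalkeeper's indifference between dive Right and dive Left determines the kicker's mixing probability p:
  the goalkeeper's expected payoff from dive Right: p·1 + (1−p)·3 = -2p + 3
  the goalkeeper's expected payoff from dive Left: p·4 + (1−p)·(-2) = 6p - 2
  -2p + 3 = 6p - 2  ⇒  -8p = -5  ⇒  p = 5/8.
At equilibrium the goalkeeper is indifferent across columns, so the goalkeeper's payoff equals the payoff from dive Right: (5/8)·1 + (3/8)·3 = 7/4.

7/4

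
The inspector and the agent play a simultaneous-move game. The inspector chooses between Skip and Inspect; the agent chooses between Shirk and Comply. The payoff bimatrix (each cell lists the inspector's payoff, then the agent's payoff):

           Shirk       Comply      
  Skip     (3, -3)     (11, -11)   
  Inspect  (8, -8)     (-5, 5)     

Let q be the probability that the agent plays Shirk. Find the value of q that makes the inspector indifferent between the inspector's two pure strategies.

Set the inspector's expected payoff from Skip equal to that from Inspect:
  the inspector's payoff to Skip: q·3 + (1−q)·11 = -8q + 11
  the inspector's payoff to Inspect: q·8 + (1−q)·(-5) = 13q - 5
  -8q + 11 = 13q - 5  ⇒  -21q = -16  ⇒  q = 16/21.

q = 16/21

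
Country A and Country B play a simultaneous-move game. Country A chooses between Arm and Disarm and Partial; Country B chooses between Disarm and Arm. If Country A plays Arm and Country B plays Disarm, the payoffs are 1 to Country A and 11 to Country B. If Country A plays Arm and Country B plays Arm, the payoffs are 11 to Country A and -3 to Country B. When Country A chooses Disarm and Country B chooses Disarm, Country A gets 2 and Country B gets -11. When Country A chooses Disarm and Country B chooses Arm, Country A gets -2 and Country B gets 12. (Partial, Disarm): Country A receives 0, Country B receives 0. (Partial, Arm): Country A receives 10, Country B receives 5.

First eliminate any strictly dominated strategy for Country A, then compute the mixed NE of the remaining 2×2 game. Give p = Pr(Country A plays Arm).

Country A's strategy Partial is strictly dominated by Arm: 1 > 0 and 11 > 10. Eliminate Partial.
In a mixed equilibrium Country B is indifferent between Disarm and Arm; this condition fixes p.
  Country B's payoff to Disarm: p·11 + (1−p)·(-11) = 22p - 11
  Country B's payoff to Arm: p·(-3) + (1−p)·12 = -15p + 12
  22p - 11 = -15p + 12  ⇒  37p = 23  ⇒  p = 23/37.

p = 23/37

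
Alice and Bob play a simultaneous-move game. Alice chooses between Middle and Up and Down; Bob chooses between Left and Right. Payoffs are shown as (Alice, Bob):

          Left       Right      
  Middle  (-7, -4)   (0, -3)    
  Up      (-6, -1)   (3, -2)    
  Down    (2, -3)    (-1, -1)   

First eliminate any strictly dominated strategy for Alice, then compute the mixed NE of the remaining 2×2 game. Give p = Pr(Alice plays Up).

p = 2/3

Alice's strategy Middle is strictly dominated by Up: -6 > -7 and 3 > 0. Eliminate Middle.
In a mixed equilibrium Bob is indifferent between Left and Right; this condition fixes p.
  Bob's expected payoff from Left: p·(-1) + (1−p)·(-3) = 2p - 3
  Bob's expected payoff from Right: p·(-2) + (1−p)·(-1) = -p - 1
  2p - 3 = -p - 1  ⇒  3p = 2  ⇒  p = 2/3.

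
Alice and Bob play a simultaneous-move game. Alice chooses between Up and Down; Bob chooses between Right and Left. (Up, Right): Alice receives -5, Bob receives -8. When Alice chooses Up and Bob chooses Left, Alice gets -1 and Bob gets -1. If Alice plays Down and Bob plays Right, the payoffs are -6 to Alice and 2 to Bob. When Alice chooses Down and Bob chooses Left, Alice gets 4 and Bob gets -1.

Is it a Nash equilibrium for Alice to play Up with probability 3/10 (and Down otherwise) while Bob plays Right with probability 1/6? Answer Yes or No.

No

Given Bob's mix q = 1/6, Alice's payoff from Up is -5/3 but from Down is 7/3. Alice strictly prefers Down, so Alice would not mix.
So the proposed profile is not a Nash equilibrium.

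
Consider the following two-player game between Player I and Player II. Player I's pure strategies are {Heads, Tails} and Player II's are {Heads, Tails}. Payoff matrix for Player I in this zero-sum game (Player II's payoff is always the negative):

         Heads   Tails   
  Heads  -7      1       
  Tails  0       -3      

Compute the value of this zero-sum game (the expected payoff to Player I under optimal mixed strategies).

v = -21/11

In a mixed equilibrium Player I is indifferent between Heads and Tails; this condition fixes q.
  Player I's expected payoff from Heads: q·(-7) + (1−q)·1 = -8q + 1
  Player I's expected payoff from Tails: q·0 + (1−q)·(-3) = 3q - 3
  -8q + 1 = 3q - 3  ⇒  -11q = -4  ⇒  q = 4/11.
The value is Player I's expected payoff against this mix (using Heads): (4/11)·(-7) + (7/11)·1 = -21/11.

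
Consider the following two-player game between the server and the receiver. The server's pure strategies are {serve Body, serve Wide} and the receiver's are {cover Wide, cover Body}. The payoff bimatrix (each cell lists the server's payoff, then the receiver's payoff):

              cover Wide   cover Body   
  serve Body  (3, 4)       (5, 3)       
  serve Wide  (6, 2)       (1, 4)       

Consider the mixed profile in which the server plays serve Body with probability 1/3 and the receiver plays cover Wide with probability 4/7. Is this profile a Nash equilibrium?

No

Given the server's mix p = 1/3, the receiver's payoff from cover Wide is 8/3 but from cover Body is 11/3. The receiver strictly prefers cover Body, so the receiver would not mix.
So the proposed profile is not a Nash equilibrium.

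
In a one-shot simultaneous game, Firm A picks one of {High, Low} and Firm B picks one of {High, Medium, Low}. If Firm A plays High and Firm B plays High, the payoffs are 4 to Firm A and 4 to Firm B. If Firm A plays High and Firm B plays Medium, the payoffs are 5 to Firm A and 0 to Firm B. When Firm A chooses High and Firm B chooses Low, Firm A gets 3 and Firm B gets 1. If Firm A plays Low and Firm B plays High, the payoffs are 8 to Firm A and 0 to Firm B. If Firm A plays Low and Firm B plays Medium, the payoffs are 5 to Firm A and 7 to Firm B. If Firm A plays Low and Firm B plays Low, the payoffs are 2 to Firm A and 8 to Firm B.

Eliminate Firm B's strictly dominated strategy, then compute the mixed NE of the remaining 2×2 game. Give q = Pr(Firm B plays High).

Firm B's strategy Medium is strictly dominated by Low: 1 > 0 and 8 > 7. Eliminate Medium.
In a mixed equilibrium Firm A is indifferent between High and Low; this condition fixes q.
  Firm A's payoff to High: q·4 + (1−q)·3 = q + 3
  Firm A's payoff to Low: q·8 + (1−q)·2 = 6q + 2
  q + 3 = 6q + 2  ⇒  -5q = -1  ⇒  q = 1/5.

q = 1/5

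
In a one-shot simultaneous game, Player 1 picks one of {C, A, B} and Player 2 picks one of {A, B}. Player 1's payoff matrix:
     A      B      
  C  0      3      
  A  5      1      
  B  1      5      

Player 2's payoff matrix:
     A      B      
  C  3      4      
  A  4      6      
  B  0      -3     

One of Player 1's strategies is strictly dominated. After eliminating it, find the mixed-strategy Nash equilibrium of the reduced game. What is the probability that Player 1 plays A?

Player 1's strategy C is strictly dominated by B: 1 > 0 and 5 > 3. Eliminate C.
Player 1's mix must leave Player 2 indifferent between A and B.
  Player 2's payoff to A: p·4 + (1−p)·0 = 4p
  Player 2's payoff to B: p·6 + (1−p)·(-3) = 9p - 3
  4p = 9p - 3  ⇒  -5p = -3  ⇒  p = 3/5.

p = 3/5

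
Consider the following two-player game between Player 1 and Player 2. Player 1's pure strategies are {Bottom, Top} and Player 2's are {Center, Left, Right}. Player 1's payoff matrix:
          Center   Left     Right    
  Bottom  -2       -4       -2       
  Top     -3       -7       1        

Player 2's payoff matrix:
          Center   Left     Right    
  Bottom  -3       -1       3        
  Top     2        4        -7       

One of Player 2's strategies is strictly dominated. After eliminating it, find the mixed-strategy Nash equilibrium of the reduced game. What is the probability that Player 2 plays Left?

q = 1/2

Player 2's strategy Center is strictly dominated by Left: -1 > -3 and 4 > 2. Eliminate Center.
Player 2's mix must leave Player 1 indifferent between Bottom and Top.
  Player 1's payoff from Bottom: q·(-4) + (1−q)·(-2) = -2q - 2
  Player 1's payoff from Top: q·(-7) + (1−q)·1 = -8q + 1
  -2q - 2 = -8q + 1  ⇒  6q = 3  ⇒  q = 1/2.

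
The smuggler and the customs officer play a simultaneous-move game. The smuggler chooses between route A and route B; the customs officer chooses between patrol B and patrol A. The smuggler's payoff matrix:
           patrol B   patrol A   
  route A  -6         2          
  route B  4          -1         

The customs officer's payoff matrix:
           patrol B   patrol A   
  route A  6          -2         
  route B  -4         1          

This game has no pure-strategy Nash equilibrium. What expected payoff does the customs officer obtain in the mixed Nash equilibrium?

The smuggler's mix must leave the customs officer indifferent between patrol B and patrol A.
  the customs officer's payoff to patrol B: p·6 + (1−p)·(-4) = 10p - 4
  the customs officer's payoff to patrol A: p·(-2) + (1−p)·1 = -3p + 1
  10p - 4 = -3p + 1  ⇒  13p = 5  ⇒  p = 5/13.
At equilibrium the customs officer is indifferent across columns, so the customs officer's payoff equals the payoff from patrol B: (5/13)·6 + (8/13)·(-4) = -2/13.

-2/13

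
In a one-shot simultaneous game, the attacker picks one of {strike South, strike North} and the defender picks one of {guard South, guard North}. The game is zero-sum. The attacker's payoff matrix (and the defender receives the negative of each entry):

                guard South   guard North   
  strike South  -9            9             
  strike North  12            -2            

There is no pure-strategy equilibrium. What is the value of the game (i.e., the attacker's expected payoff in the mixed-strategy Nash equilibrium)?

v = 45/16

The attacker's indifference between strike South and strike North determines the defender's mixing probability q:
  the attacker's payoff to strike South: q·(-9) + (1−q)·9 = -18q + 9
  the attacker's payoff to strike North: q·12 + (1−q)·(-2) = 14q - 2
  -18q + 9 = 14q - 2  ⇒  -32q = -11  ⇒  q = 11/32.
The value is the attacker's expected payoff against this mix (using strike South): (11/32)·(-9) + (21/32)·9 = 45/16.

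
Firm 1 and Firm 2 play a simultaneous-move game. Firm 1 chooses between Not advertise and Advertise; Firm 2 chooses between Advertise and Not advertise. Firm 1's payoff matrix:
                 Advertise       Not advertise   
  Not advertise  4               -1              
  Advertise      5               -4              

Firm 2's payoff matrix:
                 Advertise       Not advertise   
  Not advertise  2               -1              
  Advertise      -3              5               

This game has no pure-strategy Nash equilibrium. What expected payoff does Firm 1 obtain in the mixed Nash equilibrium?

Firm 2's mix must leave Firm 1 indifferent between Not advertise and Advertise.
  Firm 1's expected payoff from Not advertise: q·4 + (1−q)·(-1) = 5q - 1
  Firm 1's expected payoff from Advertise: q·5 + (1−q)·(-4) = 9q - 4
  5q - 1 = 9q - 4  ⇒  -4q = -3  ⇒  q = 3/4.
At equilibrium Firm 1 is indifferent across rows, so Firm 1's payoff equals the payoff from Not advertise: (3/4)·4 + (1/4)·(-1) = 11/4.

11/4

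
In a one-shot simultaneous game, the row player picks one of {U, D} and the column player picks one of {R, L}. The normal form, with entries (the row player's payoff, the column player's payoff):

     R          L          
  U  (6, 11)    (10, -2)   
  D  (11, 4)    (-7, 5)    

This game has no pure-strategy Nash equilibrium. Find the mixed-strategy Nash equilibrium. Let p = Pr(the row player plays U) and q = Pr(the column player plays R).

In a mixed equilibrium the column player is indifferent between R and L; this condition fixes p.
  the column player's payoff from R: p·11 + (1−p)·4 = 7p + 4
  the column player's payoff from L: p·(-2) + (1−p)·5 = -7p + 5
  7p + 4 = -7p + 5  ⇒  14p = 1  ⇒  p = 1/14.
The column player's mix must leave the row player indifferent between U and D.
  the row player's expected payoff from U: q·6 + (1−q)·10 = -4q + 10
  the row player's expected payoff from D: q·11 + (1−q)·(-7) = 18q - 7
  -4q + 10 = 18q - 7  ⇒  -22q = -17  ⇒  q = 17/22.

p = 1/14, q = 17/22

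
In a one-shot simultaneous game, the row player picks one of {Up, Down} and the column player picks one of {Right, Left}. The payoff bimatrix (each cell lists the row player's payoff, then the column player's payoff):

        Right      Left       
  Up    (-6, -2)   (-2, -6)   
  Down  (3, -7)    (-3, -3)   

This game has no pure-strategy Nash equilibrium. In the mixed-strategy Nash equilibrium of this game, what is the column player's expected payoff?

-9/2

Set the column player's expected payoff from Right equal to that from Left:
  the column player's expected payoff from Right: p·(-2) + (1−p)·(-7) = 5p - 7
  the column player's expected payoff from Left: p·(-6) + (1−p)·(-3) = -3p - 3
  5p - 7 = -3p - 3  ⇒  8p = 4  ⇒  p = 1/2.
At equilibrium the column player is indifferent across columns, so the column player's payoff equals the payoff from Right: (1/2)·(-2) + (1/2)·(-7) = -9/2.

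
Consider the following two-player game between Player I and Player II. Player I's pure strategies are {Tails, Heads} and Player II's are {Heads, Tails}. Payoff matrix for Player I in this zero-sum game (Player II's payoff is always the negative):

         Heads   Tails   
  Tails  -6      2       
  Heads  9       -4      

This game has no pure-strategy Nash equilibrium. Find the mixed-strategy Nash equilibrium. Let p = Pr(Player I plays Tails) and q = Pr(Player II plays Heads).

p = 13/21, q = 2/7

For Player II to be willing to mix, Player II must be indifferent between Heads and Tails, which pins down Player I's mix.
  Player II's payoff to Heads: p·6 + (1−p)·(-9) = 15p - 9
  Player II's payoff to Tails: p·(-2) + (1−p)·4 = -6p + 4
  15p - 9 = -6p + 4  ⇒  21p = 13  ⇒  p = 13/21.
Set Player I's expected payoff from Tails equal to that from Heads:
  Player I's payoff to Tails: q·(-6) + (1−q)·2 = -8q + 2
  Player I's payoff to Heads: q·9 + (1−q)·(-4) = 13q - 4
  -8q + 2 = 13q - 4  ⇒  -21q = -6  ⇒  q = 2/7.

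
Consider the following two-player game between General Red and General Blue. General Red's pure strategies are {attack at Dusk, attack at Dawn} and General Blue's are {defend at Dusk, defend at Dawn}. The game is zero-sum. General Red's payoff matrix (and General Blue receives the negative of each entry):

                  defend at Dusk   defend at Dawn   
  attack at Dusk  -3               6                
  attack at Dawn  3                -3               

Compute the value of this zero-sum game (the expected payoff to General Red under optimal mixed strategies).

v = 3/5

In a mixed equilibrium General Red is indifferent between attack at Dusk and attack at Dawn; this condition fixes q.
  General Red's payoff to attack at Dusk: q·(-3) + (1−q)·6 = -9q + 6
  General Red's payoff to attack at Dawn: q·3 + (1−q)·(-3) = 6q - 3
  -9q + 6 = 6q - 3  ⇒  -15q = -9  ⇒  q = 3/5.
The value is General Red's expected payoff against this mix (using attack at Dusk): (3/5)·(-3) + (2/5)·6 = 3/5.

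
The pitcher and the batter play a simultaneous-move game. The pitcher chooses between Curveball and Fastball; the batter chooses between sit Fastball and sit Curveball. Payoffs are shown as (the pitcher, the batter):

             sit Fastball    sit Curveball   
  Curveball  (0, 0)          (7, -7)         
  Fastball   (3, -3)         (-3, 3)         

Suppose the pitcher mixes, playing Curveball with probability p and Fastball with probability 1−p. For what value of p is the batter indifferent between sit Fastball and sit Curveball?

Set the batter's expected payoff from sit Fastball equal to that from sit Curveball:
  the batter's payoff to sit Fastball: p·0 + (1−p)·(-3) = 3p - 3
  the batter's payoff to sit Curveball: p·(-7) + (1−p)·3 = -10p + 3
  3p - 3 = -10p + 3  ⇒  13p = 6  ⇒  p = 6/13.

p = 6/13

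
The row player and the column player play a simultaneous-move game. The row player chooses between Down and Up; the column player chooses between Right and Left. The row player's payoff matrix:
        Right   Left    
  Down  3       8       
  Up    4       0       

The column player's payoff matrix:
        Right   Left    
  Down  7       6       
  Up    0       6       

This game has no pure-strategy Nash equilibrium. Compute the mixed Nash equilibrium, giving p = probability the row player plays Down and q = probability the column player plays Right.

p = 6/7, q = 8/9

The column player's indifference between Right and Left determines the row player's mixing probability p:
  the column player's expected payoff from Right: p·7 + (1−p)·0 = 7p
  the column player's expected payoff from Left: p·6 + (1−p)·6 = 6
  7p = 6  ⇒  7p = 6  ⇒  p = 6/7.
In a mixed equilibrium the row player is indifferent between Down and Up; this condition fixes q.
  the row player's payoff from Down: q·3 + (1−q)·8 = -5q + 8
  the row player's payoff from Up: q·4 + (1−q)·0 = 4q
  -5q + 8 = 4q  ⇒  -9q = -8  ⇒  q = 8/9.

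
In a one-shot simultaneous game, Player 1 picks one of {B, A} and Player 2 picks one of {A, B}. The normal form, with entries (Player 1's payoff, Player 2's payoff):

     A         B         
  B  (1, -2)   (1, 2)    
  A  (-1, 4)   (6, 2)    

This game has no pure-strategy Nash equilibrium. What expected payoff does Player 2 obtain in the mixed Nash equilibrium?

2

Player 1's mix must leave Player 2 indifferent between A and B.
  Player 2's payoff to A: p·(-2) + (1−p)·4 = -6p + 4
  Player 2's payoff to B: p·2 + (1−p)·2 = 2
  -6p + 4 = 2  ⇒  -6p = -2  ⇒  p = 1/3.
At equilibrium Player 2 is indifferent across columns, so Player 2's payoff equals the payoff from A: (1/3)·(-2) + (2/3)·4 = 2.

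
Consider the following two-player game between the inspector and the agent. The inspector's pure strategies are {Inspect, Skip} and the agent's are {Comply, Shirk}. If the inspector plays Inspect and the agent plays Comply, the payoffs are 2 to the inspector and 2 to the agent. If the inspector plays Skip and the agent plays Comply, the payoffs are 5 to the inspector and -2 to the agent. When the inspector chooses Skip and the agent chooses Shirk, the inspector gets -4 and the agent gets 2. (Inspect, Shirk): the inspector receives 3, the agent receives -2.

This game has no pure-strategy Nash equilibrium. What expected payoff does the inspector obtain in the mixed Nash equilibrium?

23/10

The inspector's indifference between Inspect and Skip determines the agent's mixing probability q:
  the inspector's payoff to Inspect: q·2 + (1−q)·3 = -q + 3
  the inspector's payoff to Skip: q·5 + (1−q)·(-4) = 9q - 4
  -q + 3 = 9q - 4  ⇒  -10q = -7  ⇒  q = 7/10.
At equilibrium the inspector is indifferent across rows, so the inspector's payoff equals the payoff from Inspect: (7/10)·2 + (3/10)·3 = 23/10.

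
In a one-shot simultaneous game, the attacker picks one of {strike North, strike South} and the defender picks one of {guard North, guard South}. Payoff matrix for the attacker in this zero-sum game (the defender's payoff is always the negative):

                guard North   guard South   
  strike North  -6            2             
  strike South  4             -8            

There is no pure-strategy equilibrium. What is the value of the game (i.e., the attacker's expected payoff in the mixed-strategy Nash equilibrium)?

v = -2

The defender's mix must leave the attacker indifferent between strike North and strike South.
  the attacker's payoff to strike North: q·(-6) + (1−q)·2 = -8q + 2
  the attacker's payoff to strike South: q·4 + (1−q)·(-8) = 12q - 8
  -8q + 2 = 12q - 8  ⇒  -20q = -10  ⇒  q = 1/2.
The value is the attacker's expected payoff against this mix (using strike North): (1/2)·(-6) + (1/2)·2 = -2.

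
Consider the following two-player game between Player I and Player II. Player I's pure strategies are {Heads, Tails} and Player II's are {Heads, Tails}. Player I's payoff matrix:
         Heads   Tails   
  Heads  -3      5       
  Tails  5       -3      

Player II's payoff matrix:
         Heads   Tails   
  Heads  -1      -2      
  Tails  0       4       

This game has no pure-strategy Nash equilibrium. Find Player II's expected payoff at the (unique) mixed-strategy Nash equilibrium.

-4/5

Set Player II's expected payoff from Heads equal to that from Tails:
  Player II's payoff to Heads: p·(-1) + (1−p)·0 = -p
  Player II's payoff to Tails: p·(-2) + (1−p)·4 = -6p + 4
  -p = -6p + 4  ⇒  5p = 4  ⇒  p = 4/5.
At equilibrium Player II is indifferent across columns, so Player II's payoff equals the payoff from Heads: (4/5)·(-1) + (1/5)·0 = -4/5.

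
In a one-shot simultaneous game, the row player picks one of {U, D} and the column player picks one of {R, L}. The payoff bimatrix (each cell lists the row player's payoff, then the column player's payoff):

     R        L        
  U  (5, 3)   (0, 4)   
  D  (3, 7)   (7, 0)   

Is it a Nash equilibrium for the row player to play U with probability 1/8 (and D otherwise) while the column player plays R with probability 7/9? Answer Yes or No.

No

Given the row player's mix p = 1/8, the column player's payoff from R is 13/2 but from L is 1/2. The column player strictly prefers R, so the column player would not mix.
So the proposed profile is not a Nash equilibrium.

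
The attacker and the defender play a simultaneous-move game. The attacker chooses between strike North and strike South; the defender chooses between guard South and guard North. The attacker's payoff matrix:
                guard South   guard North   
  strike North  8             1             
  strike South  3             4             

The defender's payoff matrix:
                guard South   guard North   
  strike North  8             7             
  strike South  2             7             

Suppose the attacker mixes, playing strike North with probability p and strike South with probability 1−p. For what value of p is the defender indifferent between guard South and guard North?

p = 5/6

The defender's indifference between guard South and guard North determines the attacker's mixing probability p:
  the defender's payoff from guard South: p·8 + (1−p)·2 = 6p + 2
  the defender's payoff from guard North: p·7 + (1−p)·7 = 7
  6p + 2 = 7  ⇒  6p = 5  ⇒  p = 5/6.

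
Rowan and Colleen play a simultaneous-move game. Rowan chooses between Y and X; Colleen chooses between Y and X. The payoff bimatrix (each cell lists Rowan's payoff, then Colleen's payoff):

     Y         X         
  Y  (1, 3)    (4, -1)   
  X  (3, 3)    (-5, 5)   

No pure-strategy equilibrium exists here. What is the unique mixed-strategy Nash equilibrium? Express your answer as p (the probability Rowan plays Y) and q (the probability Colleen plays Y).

p = 1/3, q = 9/11

Colleen's indifference between Y and X determines Rowan's mixing probability p:
  Colleen's payoff to Y: p·3 + (1−p)·3 = 3
  Colleen's payoff to X: p·(-1) + (1−p)·5 = -6p + 5
  3 = -6p + 5  ⇒  6p = 2  ⇒  p = 1/3.
Set Rowan's expected payoff from Y equal to that from X:
  Rowan's payoff to Y: q·1 + (1−q)·4 = -3q + 4
  Rowan's payoff to X: q·3 + (1−q)·(-5) = 8q - 5
  -3q + 4 = 8q - 5  ⇒  -11q = -9  ⇒  q = 9/11.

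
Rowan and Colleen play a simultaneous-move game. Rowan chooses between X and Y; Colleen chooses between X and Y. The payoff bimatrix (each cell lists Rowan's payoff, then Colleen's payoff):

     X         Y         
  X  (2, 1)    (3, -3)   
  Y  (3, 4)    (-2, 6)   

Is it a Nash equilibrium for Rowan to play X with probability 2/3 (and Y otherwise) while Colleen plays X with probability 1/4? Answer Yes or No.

Given Rowan's mix p = 2/3, Colleen's payoff from X is 2 but from Y is 0. Colleen strictly prefers X, so Colleen would not mix.
So the proposed profile is not a Nash equilibrium.

No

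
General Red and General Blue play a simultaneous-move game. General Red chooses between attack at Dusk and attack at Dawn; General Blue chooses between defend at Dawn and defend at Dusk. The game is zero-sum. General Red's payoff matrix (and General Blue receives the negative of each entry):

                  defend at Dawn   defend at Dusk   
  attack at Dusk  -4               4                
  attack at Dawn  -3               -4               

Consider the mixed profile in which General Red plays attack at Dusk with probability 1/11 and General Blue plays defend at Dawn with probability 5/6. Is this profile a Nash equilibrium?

Given General Red's mix p = 1/11, General Blue's payoff from defend at Dawn is 34/11 but from defend at Dusk is 36/11. General Blue strictly prefers defend at Dusk, so General Blue would not mix.
So the proposed profile is not a Nash equilibrium.

No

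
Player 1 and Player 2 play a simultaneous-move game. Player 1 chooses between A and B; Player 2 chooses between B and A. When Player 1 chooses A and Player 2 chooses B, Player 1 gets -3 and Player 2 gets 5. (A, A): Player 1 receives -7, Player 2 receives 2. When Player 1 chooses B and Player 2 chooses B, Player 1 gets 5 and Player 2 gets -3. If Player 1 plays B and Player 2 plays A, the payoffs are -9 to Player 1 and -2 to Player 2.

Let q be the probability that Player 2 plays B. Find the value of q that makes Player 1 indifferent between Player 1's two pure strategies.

Set Player 1's expected payoff from A equal to that from B:
  Player 1's payoff to A: q·(-3) + (1−q)·(-7) = 4q - 7
  Player 1's payoff to B: q·5 + (1−q)·(-9) = 14q - 9
  4q - 7 = 14q - 9  ⇒  -10q = -2  ⇒  q = 1/5.

q = 1/5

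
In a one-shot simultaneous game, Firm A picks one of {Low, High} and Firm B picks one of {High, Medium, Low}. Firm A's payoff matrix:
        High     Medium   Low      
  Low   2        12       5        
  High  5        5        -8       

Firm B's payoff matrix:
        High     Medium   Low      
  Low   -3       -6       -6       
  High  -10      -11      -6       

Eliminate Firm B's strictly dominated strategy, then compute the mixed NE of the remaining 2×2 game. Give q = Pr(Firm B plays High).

q = 13/16

Firm B's strategy Medium is strictly dominated by High: -3 > -6 and -10 > -11. Eliminate Medium.
In a mixed equilibrium Firm A is indifferent between Low and High; this condition fixes q.
  Firm A's payoff from Low: q·2 + (1−q)·5 = -3q + 5
  Firm A's payoff from High: q·5 + (1−q)·(-8) = 13q - 8
  -3q + 5 = 13q - 8  ⇒  -16q = -13  ⇒  q = 13/16.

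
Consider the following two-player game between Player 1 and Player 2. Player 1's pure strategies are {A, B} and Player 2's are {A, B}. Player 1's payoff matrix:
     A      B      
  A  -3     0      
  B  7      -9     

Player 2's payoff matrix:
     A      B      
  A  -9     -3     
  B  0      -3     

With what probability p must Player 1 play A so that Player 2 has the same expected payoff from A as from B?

In a mixed equilibrium Player 2 is indifferent between A and B; this condition fixes p.
  Player 2's payoff from A: p·(-9) + (1−p)·0 = -9p
  Player 2's payoff from B: p·(-3) + (1−p)·(-3) = -3
  -9p = -3  ⇒  -9p = -3  ⇒  p = 1/3.

p = 1/3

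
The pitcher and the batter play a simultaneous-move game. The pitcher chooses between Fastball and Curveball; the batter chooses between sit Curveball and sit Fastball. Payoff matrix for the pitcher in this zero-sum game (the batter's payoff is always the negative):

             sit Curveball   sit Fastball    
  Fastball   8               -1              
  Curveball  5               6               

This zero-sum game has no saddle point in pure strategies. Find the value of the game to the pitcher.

v = 53/10

The pitcher's indifference between Fastball and Curveball determines the batter's mixing probability q:
  the pitcher's payoff to Fastball: q·8 + (1−q)·(-1) = 9q - 1
  the pitcher's payoff to Curveball: q·5 + (1−q)·6 = -q + 6
  9q - 1 = -q + 6  ⇒  10q = 7  ⇒  q = 7/10.
The value is the pitcher's expected payoff against this mix (using Fastball): (7/10)·8 + (3/10)·(-1) = 53/10.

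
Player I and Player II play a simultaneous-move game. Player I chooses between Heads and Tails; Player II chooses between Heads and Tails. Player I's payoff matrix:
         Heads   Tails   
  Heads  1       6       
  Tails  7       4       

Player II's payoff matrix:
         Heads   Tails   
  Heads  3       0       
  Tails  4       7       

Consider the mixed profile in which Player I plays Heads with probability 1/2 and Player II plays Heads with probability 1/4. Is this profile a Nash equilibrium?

Check Player II's indifference given Player I's mix p = 1/2:
  payoff from Heads = 7/2; payoff from Tails = 7/2 — equal.
Check Player I's indifference given Player II's mix q = 1/4:
  payoff from Heads = 19/4; payoff from Tails = 19/4 — equal.
Both players are indifferent, so neither can profitably deviate.

Yes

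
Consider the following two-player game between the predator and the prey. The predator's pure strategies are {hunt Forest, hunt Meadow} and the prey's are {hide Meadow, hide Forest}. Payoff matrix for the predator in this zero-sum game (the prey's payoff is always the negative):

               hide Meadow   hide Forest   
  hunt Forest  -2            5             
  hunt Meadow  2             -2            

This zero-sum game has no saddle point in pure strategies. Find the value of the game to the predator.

The prey's mix must leave the predator indifferent between hunt Forest and hunt Meadow.
  the predator's expected payoff from hunt Forest: q·(-2) + (1−q)·5 = -7q + 5
  the predator's expected payoff from hunt Meadow: q·2 + (1−q)·(-2) = 4q - 2
  -7q + 5 = 4q - 2  ⇒  -11q = -7  ⇒  q = 7/11.
The value is the predator's expected payoff against this mix (using hunt Forest): (7/11)·(-2) + (4/11)·5 = 6/11.

v = 6/11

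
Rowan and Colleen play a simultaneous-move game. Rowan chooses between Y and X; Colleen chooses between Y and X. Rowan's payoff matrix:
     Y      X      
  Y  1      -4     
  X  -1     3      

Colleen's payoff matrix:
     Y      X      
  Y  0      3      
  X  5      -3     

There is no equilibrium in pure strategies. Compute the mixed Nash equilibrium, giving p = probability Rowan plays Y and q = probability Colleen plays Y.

p = 8/11, q = 7/9

Colleen's indifference between Y and X determines Rowan's mixing probability p:
  Colleen's payoff to Y: p·0 + (1−p)·5 = -5p + 5
  Colleen's payoff to X: p·3 + (1−p)·(-3) = 6p - 3
  -5p + 5 = 6p - 3  ⇒  -11p = -8  ⇒  p = 8/11.
In a mixed equilibrium Rowan is indifferent between Y and X; this condition fixes q.
  Rowan's payoff to Y: q·1 + (1−q)·(-4) = 5q - 4
  Rowan's payoff to X: q·(-1) + (1−q)·3 = -4q + 3
  5q - 4 = -4q + 3  ⇒  9q = 7  ⇒  q = 7/9.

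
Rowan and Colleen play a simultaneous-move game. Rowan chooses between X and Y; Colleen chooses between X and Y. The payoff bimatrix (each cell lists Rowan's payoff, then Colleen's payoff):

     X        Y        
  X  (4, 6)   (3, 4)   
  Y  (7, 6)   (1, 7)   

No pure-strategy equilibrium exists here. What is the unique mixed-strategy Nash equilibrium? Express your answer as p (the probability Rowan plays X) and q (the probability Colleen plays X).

Colleen's indifference between X and Y determines Rowan's mixing probability p:
  Colleen's payoff to X: p·6 + (1−p)·6 = 6
  Colleen's payoff to Y: p·4 + (1−p)·7 = -3p + 7
  6 = -3p + 7  ⇒  3p = 1  ⇒  p = 1/3.
Colleen's mix must leave Rowan indifferent between X and Y.
  Rowan's expected payoff from X: q·4 + (1−q)·3 = q + 3
  Rowan's expected payoff from Y: q·7 + (1−q)·1 = 6q + 1
  q + 3 = 6q + 1  ⇒  -5q = -2  ⇒  q = 2/5.

p = 1/3, q = 2/5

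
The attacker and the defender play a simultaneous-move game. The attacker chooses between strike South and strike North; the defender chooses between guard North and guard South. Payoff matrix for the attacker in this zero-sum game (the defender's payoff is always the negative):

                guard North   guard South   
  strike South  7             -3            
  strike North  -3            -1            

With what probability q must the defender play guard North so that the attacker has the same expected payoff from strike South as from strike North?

The defender's mix must leave the attacker indifferent between strike South and strike North.
  the attacker's payoff to strike South: q·7 + (1−q)·(-3) = 10q - 3
  the attacker's payoff to strike North: q·(-3) + (1−q)·(-1) = -2q - 1
  10q - 3 = -2q - 1  ⇒  12q = 2  ⇒  q = 1/6.

q = 1/6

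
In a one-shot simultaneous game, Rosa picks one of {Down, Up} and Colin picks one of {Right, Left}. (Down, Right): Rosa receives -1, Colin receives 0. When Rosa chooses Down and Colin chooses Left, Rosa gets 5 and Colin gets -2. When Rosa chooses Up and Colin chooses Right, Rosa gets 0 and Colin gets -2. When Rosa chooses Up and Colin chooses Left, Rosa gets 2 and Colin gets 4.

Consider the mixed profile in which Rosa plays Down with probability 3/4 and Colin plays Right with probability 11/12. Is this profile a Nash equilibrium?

Given Colin's mix q = 11/12, Rosa's payoff from Down is -1/2 but from Up is 1/6. Rosa strictly prefers Up, so Rosa would not mix.
So the proposed profile is not a Nash equilibrium.

No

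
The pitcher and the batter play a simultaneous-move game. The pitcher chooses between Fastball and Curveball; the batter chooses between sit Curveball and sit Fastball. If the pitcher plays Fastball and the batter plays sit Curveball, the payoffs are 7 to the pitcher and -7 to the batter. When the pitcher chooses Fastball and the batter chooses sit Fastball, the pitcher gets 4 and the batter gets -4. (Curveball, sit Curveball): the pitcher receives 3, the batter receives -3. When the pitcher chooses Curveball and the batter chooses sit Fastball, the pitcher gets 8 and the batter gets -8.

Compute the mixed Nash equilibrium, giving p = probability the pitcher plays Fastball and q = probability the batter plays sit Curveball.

The pitcher's mix must leave the batter indifferent between sit Curveball and sit Fastball.
  the batter's payoff to sit Curveball: p·(-7) + (1−p)·(-3) = -4p - 3
  the batter's payoff to sit Fastball: p·(-4) + (1−p)·(-8) = 4p - 8
  -4p - 3 = 4p - 8  ⇒  -8p = -5  ⇒  p = 5/8.
For the pitcher to be willing to mix, the pitcher must be indifferent between Fastball and Curveball, which pins down the batter's mix.
  the pitcher's payoff from Fastball: q·7 + (1−q)·4 = 3q + 4
  the pitcher's payoff from Curveball: q·3 + (1−q)·8 = -5q + 8
  3q + 4 = -5q + 8  ⇒  8q = 4  ⇒  q = 1/2.

p = 5/8, q = 1/2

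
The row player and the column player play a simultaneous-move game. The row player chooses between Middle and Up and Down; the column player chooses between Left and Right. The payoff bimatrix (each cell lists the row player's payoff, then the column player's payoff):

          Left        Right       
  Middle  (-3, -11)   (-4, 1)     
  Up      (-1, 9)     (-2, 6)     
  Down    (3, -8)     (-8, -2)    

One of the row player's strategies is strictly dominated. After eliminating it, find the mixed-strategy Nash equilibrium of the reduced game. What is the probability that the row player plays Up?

The row player's strategy Middle is strictly dominated by Up: -1 > -3 and -2 > -4. Eliminate Middle.
In a mixed equilibrium the column player is indifferent between Left and Right; this condition fixes p.
  the column player's payoff from Left: p·9 + (1−p)·(-8) = 17p - 8
  the column player's payoff from Right: p·6 + (1−p)·(-2) = 8p - 2
  17p - 8 = 8p - 2  ⇒  9p = 6  ⇒  p = 2/3.

p = 2/3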